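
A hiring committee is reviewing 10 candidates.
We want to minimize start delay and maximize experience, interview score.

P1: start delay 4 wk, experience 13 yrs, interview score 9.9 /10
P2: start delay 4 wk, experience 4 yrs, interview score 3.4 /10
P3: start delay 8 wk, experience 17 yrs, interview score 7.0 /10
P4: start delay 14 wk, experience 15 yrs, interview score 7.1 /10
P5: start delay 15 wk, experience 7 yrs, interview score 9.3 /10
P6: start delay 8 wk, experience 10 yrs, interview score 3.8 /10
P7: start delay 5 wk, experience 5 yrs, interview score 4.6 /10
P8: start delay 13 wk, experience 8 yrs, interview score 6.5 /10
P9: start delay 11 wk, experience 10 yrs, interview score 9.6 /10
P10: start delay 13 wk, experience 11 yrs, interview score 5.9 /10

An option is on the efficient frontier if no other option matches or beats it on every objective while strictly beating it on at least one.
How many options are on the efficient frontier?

3

P1: not dominated (best interview score).
P2: dominated by P1 (start delay 4≤4, experience 13≥4, interview score 9.9≥3.4).
P3: not dominated (best experience).
P4: not dominated.
P5: dominated by P1 (start delay 4≤15, experience 13≥7, interview score 9.9≥9.3).
P6: dominated by P1 (start delay 4≤8, experience 13≥10, interview score 9.9≥3.8).
P7: dominated by P1 (start delay 4≤5, experience 13≥5, interview score 9.9≥4.6).
P8: dominated by P1 (start delay 4≤13, experience 13≥8, interview score 9.9≥6.5).
P9: dominated by P1 (start delay 4≤11, experience 13≥10, interview score 9.9≥9.6).
P10: dominated by P1 (start delay 4≤13, experience 13≥11, interview score 9.9≥5.9).
Pareto-optimal: P1, P3, P4 → 3.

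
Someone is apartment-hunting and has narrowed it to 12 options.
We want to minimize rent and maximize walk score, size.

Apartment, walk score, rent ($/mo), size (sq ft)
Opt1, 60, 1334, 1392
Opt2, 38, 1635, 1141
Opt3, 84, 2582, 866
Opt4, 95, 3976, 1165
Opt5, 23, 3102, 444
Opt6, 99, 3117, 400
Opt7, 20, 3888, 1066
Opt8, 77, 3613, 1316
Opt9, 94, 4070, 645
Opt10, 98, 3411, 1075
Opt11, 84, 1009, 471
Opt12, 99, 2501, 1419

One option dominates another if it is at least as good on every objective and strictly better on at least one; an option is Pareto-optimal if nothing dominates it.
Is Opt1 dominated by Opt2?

No

Opt2 vs Opt1: Opt2 is worse on walk score (38 vs 60), so it does not dominate Opt1.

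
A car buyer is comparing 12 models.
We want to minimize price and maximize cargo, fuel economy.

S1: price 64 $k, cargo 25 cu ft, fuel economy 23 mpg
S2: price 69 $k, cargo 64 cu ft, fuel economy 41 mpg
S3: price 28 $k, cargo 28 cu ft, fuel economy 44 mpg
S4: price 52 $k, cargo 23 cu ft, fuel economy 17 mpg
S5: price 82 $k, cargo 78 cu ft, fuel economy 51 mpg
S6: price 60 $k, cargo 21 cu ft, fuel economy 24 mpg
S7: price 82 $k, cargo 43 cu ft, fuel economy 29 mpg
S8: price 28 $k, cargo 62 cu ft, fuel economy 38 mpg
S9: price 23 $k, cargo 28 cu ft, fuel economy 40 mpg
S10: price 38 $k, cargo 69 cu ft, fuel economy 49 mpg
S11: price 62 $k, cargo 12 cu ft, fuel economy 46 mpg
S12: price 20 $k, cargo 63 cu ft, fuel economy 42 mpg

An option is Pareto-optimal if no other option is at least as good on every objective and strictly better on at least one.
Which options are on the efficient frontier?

S3, S5, S10, S12

S1: dominated by S3 (price 28≤64, cargo 28≥25, fuel economy 44≥23).
S2: dominated by S10 (price 38≤69, cargo 69≥64, fuel economy 49≥41).
S3: not dominated.
S4: dominated by S3 (price 28≤52, cargo 28≥23, fuel economy 44≥17).
S5: not dominated (best cargo).
S6: dominated by S3 (price 28≤60, cargo 28≥21, fuel economy 44≥24).
S7: dominated by S2 (price 69≤82, cargo 64≥43, fuel economy 41≥29).
S8: dominated by S12 (price 20≤28, cargo 63≥62, fuel economy 42≥38).
S9: dominated by S12 (price 20≤23, cargo 63≥28, fuel economy 42≥40).
S10: not dominated.
S11: dominated by S10 (price 38≤62, cargo 69≥12, fuel economy 49≥46).
S12: not dominated (best price).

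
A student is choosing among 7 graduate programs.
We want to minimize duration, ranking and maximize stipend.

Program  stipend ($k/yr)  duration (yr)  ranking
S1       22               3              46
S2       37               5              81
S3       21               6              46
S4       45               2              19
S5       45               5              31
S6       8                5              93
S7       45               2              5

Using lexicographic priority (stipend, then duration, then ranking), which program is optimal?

S7

First maximize stipend: best is 45, kept {S4, S5, S7}.
Then minimize duration: best is 2, kept {S4, S7}.
Then minimize ranking: best is 5, kept {S7}.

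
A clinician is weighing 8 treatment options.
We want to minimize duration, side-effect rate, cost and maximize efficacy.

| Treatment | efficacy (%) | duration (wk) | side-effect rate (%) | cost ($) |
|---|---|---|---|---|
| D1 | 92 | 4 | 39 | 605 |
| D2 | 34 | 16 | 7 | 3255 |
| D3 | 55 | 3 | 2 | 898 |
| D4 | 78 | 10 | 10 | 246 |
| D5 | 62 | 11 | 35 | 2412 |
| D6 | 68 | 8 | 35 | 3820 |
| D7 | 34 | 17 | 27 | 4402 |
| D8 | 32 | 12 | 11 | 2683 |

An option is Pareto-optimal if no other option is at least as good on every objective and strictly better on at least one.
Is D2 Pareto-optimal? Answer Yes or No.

D3 vs D2: efficacy 55≥34, duration 3≤16, side-effect rate 2≤7, cost 898≤3255 — D3 is at least as good on every objective and strictly better on at least one, so D3 dominates D2.

No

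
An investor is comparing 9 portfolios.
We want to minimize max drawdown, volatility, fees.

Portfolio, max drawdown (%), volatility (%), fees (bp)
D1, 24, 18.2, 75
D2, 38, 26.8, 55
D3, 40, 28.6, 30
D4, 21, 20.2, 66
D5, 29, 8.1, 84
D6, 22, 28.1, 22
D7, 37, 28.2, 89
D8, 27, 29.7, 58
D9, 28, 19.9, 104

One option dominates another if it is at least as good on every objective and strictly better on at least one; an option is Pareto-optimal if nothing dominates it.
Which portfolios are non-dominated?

D1, D2, D4, D5, D6

D1: not dominated.
D2: not dominated.
D3: dominated by D6 (max drawdown 22≤40, volatility 28.1≤28.6, fees 22≤30).
D4: not dominated (best max drawdown).
D5: not dominated (best volatility).
D6: not dominated (best fees).
D7: dominated by D1 (max drawdown 24≤37, volatility 18.2≤28.2, fees 75≤89).
D8: dominated by D6 (max drawdown 22≤27, volatility 28.1≤29.7, fees 22≤58).
D9: dominated by D1 (max drawdown 24≤28, volatility 18.2≤19.9, fees 75≤104).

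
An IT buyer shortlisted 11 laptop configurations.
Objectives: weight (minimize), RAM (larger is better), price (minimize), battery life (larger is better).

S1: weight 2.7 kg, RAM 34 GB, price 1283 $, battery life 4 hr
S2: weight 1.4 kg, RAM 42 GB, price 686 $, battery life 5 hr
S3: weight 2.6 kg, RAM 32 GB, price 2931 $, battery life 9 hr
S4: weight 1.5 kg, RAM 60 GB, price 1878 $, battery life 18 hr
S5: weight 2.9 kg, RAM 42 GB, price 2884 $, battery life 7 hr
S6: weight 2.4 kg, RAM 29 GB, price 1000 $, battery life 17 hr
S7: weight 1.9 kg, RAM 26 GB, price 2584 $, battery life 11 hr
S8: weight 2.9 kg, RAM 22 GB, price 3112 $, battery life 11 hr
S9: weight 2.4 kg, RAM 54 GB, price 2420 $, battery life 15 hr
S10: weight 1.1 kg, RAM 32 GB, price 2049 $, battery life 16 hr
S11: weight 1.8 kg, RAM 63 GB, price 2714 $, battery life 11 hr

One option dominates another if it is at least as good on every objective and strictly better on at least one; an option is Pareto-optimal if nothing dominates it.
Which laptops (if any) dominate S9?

S4: weight 1.5≤2.4, RAM 60≥54, price 1878≤2420, battery life 18≥15 — dominates S9.
Others (S1, S2, S3, S5, S6, S7, S8, S10, S11) are each worse than S9 on at least one objective.

S4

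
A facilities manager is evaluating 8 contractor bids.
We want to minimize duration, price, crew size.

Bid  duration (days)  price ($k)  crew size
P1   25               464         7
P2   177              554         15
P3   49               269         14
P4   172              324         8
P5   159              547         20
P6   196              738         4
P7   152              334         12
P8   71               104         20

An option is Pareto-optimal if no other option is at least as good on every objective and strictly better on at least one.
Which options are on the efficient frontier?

P1, P3, P4, P6, P7, P8

P1: not dominated (best duration).
P2: dominated by P1 (duration 25≤177, price 464≤554, crew size 7≤15).
P3: not dominated.
P4: not dominated.
P5: dominated by P1 (duration 25≤159, price 464≤547, crew size 7≤20).
P6: not dominated (best crew size).
P7: not dominated.
P8: not dominated (best price).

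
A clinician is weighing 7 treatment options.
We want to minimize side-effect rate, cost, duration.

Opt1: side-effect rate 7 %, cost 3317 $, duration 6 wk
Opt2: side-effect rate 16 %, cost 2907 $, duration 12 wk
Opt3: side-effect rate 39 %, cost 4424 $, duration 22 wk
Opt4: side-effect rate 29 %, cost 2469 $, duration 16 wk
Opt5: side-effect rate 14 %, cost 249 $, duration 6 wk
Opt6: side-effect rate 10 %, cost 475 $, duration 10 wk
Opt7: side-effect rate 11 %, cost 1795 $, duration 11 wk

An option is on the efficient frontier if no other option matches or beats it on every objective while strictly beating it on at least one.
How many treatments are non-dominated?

Opt1: not dominated (best side-effect rate).
Opt2: dominated by Opt5 (side-effect rate 14≤16, cost 249≤2907, duration 6≤12).
Opt3: dominated by Opt1 (side-effect rate 7≤39, cost 3317≤4424, duration 6≤22).
Opt4: dominated by Opt5 (side-effect rate 14≤29, cost 249≤2469, duration 6≤16).
Opt5: not dominated (best cost).
Opt6: not dominated.
Opt7: dominated by Opt6 (side-effect rate 10≤11, cost 475≤1795, duration 10≤11).
Pareto-optimal: Opt1, Opt5, Opt6 → 3.

3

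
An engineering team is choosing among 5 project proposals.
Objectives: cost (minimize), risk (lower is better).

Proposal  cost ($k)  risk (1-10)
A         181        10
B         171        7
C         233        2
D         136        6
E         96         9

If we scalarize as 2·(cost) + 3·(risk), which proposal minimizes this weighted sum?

A: 2·181 + 3·10 = 392
B: 2·171 + 3·7 = 363
C: 2·233 + 3·2 = 472
D: 2·136 + 3·6 = 290
E: 2·96 + 3·9 = 219
Lowest: E at 219.

E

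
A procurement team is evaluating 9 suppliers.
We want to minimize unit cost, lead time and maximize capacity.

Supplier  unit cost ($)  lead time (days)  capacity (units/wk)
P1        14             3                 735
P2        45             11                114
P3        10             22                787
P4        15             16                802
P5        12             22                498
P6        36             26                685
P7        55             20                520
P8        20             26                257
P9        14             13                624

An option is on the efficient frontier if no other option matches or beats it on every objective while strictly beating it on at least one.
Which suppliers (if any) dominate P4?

none

P1: worse on capacity (735 vs 802).
P2: worse on unit cost (45 vs 15).
P3: worse on lead time (22 vs 16).
P5: worse on lead time (22 vs 16).
P6: worse on unit cost (36 vs 15).
P7: worse on unit cost (55 vs 15).
P8: worse on unit cost (20 vs 15).
P9: worse on capacity (624 vs 802).
No option dominates P4.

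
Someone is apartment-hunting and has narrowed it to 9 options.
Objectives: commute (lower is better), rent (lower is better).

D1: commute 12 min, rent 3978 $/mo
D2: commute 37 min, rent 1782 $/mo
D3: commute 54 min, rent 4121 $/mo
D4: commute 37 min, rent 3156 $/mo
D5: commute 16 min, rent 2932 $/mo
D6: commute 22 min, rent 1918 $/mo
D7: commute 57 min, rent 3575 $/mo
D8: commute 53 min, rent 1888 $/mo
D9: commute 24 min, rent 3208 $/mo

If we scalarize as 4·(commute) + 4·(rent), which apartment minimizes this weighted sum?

D2

D1: 4·12 + 4·3978 = 15960
D2: 4·37 + 4·1782 = 7276
D3: 4·54 + 4·4121 = 16700
D4: 4·37 + 4·3156 = 12772
D5: 4·16 + 4·2932 = 11792
D6: 4·22 + 4·1918 = 7760
D7: 4·57 + 4·3575 = 14528
D8: 4·53 + 4·1888 = 7764
D9: 4·24 + 4·3208 = 12928
Lowest: D2 at 7276.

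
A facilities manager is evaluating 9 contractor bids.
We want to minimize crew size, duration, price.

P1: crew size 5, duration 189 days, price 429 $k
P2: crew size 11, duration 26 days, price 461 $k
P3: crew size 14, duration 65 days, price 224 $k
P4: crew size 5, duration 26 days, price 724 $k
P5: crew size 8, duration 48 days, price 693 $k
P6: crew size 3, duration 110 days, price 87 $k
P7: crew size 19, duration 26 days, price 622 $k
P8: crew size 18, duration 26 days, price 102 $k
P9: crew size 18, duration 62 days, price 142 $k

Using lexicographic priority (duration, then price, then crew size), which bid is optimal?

First minimize duration: best is 26, kept {P2, P4, P7, P8}.
Then minimize price: best is 102, kept {P8}.

P8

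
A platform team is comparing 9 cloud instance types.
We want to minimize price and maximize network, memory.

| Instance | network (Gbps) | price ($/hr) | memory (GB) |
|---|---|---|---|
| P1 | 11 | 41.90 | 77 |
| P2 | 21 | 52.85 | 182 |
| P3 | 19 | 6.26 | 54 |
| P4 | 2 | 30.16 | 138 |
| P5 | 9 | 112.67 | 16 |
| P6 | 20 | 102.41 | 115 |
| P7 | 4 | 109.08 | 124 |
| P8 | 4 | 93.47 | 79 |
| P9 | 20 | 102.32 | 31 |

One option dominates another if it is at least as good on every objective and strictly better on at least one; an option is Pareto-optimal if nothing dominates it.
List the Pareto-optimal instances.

P1, P2, P3, P4

P1: not dominated.
P2: not dominated (best network).
P3: not dominated (best price).
P4: not dominated.
P5: dominated by P1 (network 11≥9, price 41.90≤112.67, memory 77≥16).
P6: dominated by P2 (network 21≥20, price 52.85≤102.41, memory 182≥115).
P7: dominated by P2 (network 21≥4, price 52.85≤109.08, memory 182≥124).
P8: dominated by P2 (network 21≥4, price 52.85≤93.47, memory 182≥79).
P9: dominated by P2 (network 21≥20, price 52.85≤102.32, memory 182≥31).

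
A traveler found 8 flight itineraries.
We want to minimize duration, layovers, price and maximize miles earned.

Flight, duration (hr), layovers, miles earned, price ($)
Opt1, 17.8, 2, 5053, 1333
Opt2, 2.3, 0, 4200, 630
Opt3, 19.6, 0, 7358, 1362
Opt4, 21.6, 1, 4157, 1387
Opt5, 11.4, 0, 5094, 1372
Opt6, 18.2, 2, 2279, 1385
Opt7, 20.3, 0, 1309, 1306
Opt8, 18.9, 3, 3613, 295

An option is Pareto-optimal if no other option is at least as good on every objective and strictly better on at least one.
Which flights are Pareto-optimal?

Opt1: not dominated.
Opt2: not dominated (best duration).
Opt3: not dominated (best miles earned).
Opt4: dominated by Opt2 (duration 2.3≤21.6, layovers 0≤1, miles earned 4200≥4157, price 630≤1387).
Opt5: not dominated.
Opt6: dominated by Opt1 (duration 17.8≤18.2, layovers 2≤2, miles earned 5053≥2279, price 1333≤1385).
Opt7: dominated by Opt2 (duration 2.3≤20.3, layovers 0≤0, miles earned 4200≥1309, price 630≤1306).
Opt8: not dominated (best price).

Opt1, Opt2, Opt3, Opt5, Opt8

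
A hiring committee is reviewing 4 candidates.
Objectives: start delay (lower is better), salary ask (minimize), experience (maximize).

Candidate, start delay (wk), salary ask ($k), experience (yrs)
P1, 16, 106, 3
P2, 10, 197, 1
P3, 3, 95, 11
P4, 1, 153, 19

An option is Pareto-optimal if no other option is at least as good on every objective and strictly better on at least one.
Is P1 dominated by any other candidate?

Yes

P3 vs P1: start delay 3≤16, salary ask 95≤106, experience 11≥3 — P3 is at least as good on every objective and strictly better on at least one, so P3 dominates P1.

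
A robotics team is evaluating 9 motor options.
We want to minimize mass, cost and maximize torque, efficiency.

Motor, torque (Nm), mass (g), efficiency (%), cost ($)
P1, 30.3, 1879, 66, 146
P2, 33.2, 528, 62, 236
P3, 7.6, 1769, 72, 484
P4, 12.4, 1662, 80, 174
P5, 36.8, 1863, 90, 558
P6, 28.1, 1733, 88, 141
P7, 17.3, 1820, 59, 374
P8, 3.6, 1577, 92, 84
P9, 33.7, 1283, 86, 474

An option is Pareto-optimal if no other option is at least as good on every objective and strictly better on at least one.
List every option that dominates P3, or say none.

P4: torque 12.4≥7.6, mass 1662≤1769, efficiency 80≥72, cost 174≤484 — dominates P3.
P6: torque 28.1≥7.6, mass 1733≤1769, efficiency 88≥72, cost 141≤484 — dominates P3.
P9: torque 33.7≥7.6, mass 1283≤1769, efficiency 86≥72, cost 474≤484 — dominates P3.
Others (P1, P2, P5, P7, P8) are each worse than P3 on at least one objective.

P4, P6, P9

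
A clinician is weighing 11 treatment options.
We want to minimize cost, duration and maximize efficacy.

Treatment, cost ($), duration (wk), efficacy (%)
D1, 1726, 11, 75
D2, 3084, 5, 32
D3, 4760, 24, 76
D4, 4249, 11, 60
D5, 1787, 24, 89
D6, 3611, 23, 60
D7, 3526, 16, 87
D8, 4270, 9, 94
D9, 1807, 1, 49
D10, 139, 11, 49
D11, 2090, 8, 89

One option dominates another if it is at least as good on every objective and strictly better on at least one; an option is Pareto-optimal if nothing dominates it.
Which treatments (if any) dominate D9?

D1: worse on duration (11 vs 1).
D2: worse on cost (3084 vs 1807).
D3: worse on cost (4760 vs 1807).
D4: worse on cost (4249 vs 1807).
D5: worse on duration (24 vs 1).
D6: worse on cost (3611 vs 1807).
D7: worse on cost (3526 vs 1807).
D8: worse on cost (4270 vs 1807).
D10: worse on duration (11 vs 1).
D11: worse on cost (2090 vs 1807).
No option dominates D9.

none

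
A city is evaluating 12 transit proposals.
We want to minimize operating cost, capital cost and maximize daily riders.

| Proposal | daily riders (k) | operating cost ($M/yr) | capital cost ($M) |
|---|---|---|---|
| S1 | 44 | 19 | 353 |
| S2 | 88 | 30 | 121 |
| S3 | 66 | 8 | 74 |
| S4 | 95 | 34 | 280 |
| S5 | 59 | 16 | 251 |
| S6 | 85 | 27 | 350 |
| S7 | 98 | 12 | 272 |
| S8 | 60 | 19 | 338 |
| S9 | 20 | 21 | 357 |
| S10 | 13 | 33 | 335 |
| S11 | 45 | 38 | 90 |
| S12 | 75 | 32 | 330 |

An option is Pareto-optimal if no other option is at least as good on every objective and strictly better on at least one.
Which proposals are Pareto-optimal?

S1: dominated by S3 (daily riders 66≥44, operating cost 8≤19, capital cost 74≤353).
S2: not dominated.
S3: not dominated (best operating cost).
S4: dominated by S7 (daily riders 98≥95, operating cost 12≤34, capital cost 272≤280).
S5: dominated by S3 (daily riders 66≥59, operating cost 8≤16, capital cost 74≤251).
S6: dominated by S7 (daily riders 98≥85, operating cost 12≤27, capital cost 272≤350).
S7: not dominated (best daily riders).
S8: dominated by S3 (daily riders 66≥60, operating cost 8≤19, capital cost 74≤338).
S9: dominated by S1 (daily riders 44≥20, operating cost 19≤21, capital cost 353≤357).
S10: dominated by S2 (daily riders 88≥13, operating cost 30≤33, capital cost 121≤335).
S11: dominated by S3 (daily riders 66≥45, operating cost 8≤38, capital cost 74≤90).
S12: dominated by S2 (daily riders 88≥75, operating cost 30≤32, capital cost 121≤330).

S2, S3, S7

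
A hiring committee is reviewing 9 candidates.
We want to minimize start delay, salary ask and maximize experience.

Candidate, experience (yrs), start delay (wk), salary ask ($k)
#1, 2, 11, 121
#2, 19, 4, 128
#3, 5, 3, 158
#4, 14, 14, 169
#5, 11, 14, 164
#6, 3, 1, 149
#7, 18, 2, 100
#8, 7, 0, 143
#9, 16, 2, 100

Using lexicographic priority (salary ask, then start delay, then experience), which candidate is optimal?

#7

First minimize salary ask: best is 100, kept {#7, #9}.
Then minimize start delay: best is 2, kept {#7, #9}.
Then maximize experience: best is 18, kept {#7}.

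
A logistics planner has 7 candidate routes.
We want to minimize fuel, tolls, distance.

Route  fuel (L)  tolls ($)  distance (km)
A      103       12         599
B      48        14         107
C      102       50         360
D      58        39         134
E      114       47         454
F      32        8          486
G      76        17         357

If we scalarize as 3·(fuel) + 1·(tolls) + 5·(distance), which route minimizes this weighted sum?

B

A: 3·103 + 1·12 + 5·599 = 3316
B: 3·48 + 1·14 + 5·107 = 693
C: 3·102 + 1·50 + 5·360 = 2156
D: 3·58 + 1·39 + 5·134 = 883
E: 3·114 + 1·47 + 5·454 = 2659
F: 3·32 + 1·8 + 5·486 = 2534
G: 3·76 + 1·17 + 5·357 = 2030
Lowest: B at 693.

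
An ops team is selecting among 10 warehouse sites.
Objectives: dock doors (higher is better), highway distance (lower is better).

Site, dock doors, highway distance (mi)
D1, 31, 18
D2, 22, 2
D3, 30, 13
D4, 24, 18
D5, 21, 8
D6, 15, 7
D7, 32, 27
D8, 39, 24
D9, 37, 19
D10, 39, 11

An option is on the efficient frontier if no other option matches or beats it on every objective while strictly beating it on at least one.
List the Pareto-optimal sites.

D2, D10

D1: dominated by D10 (dock doors 39≥31, highway distance 11≤18).
D2: not dominated (best highway distance).
D3: dominated by D10 (dock doors 39≥30, highway distance 11≤13).
D4: dominated by D1 (dock doors 31≥24, highway distance 18≤18).
D5: dominated by D2 (dock doors 22≥21, highway distance 2≤8).
D6: dominated by D2 (dock doors 22≥15, highway distance 2≤7).
D7: dominated by D8 (dock doors 39≥32, highway distance 24≤27).
D8: dominated by D10 (dock doors 39≥39, highway distance 11≤24).
D9: dominated by D10 (dock doors 39≥37, highway distance 11≤19).
D10: not dominated.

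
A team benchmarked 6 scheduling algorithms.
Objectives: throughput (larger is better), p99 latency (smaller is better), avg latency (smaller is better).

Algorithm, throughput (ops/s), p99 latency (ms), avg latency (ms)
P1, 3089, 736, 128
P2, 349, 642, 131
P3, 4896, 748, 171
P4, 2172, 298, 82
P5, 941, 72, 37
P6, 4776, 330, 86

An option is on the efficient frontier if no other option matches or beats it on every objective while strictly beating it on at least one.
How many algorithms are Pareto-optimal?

4

P1: dominated by P6 (throughput 4776≥3089, p99 latency 330≤736, avg latency 86≤128).
P2: dominated by P4 (throughput 2172≥349, p99 latency 298≤642, avg latency 82≤131).
P3: not dominated (best throughput).
P4: not dominated.
P5: not dominated (best p99 latency).
P6: not dominated.
Pareto-optimal: P3, P4, P5, P6 → 4.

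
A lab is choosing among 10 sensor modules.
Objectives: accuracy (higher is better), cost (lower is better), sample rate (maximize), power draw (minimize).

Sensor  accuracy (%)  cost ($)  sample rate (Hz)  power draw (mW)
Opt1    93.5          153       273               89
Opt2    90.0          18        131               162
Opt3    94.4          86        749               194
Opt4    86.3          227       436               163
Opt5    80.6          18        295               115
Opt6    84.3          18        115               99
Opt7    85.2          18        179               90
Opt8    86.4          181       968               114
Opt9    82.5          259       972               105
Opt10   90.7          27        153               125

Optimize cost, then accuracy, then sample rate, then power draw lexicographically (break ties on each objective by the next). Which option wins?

Opt2

First minimize cost: best is 18, kept {Opt2, Opt5, Opt6, Opt7}.
Then maximize accuracy: best is 90.0, kept {Opt2}.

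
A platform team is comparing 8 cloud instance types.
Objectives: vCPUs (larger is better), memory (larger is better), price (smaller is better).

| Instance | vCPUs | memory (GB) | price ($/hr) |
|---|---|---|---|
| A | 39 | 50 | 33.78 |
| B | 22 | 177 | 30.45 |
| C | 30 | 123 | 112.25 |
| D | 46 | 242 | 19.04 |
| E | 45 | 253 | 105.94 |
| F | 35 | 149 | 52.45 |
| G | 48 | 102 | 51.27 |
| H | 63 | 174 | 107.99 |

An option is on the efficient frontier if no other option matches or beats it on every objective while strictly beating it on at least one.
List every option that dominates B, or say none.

D: vCPUs 46≥22, memory 242≥177, price 19.04≤30.45 — dominates B.
Others (A, C, E, F, G, H) are each worse than B on at least one objective.

D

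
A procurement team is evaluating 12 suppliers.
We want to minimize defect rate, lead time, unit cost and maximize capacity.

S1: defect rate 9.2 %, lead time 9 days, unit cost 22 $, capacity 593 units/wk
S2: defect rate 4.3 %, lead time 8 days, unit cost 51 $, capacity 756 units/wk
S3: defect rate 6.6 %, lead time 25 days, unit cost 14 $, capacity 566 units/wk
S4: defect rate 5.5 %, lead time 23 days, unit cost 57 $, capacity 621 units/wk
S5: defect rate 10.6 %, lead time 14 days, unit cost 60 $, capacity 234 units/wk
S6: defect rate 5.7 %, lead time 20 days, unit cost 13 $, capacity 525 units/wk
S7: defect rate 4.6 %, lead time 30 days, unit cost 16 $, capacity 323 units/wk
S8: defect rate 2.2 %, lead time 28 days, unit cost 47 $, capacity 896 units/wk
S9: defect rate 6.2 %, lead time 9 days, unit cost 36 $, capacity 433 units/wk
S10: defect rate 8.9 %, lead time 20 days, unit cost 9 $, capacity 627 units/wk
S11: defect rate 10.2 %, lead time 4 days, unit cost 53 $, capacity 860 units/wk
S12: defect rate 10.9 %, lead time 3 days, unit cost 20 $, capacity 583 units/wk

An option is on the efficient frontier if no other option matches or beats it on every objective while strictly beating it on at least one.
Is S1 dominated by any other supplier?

No

S2: worse on unit cost (51 vs 22).
S3: worse on lead time (25 vs 9).
S4: worse on lead time (23 vs 9).
S5: worse on defect rate (10.6 vs 9.2).
S6: worse on lead time (20 vs 9).
S7: worse on lead time (30 vs 9).
S8: worse on lead time (28 vs 9).
S9: worse on unit cost (36 vs 22).
S10: worse on lead time (20 vs 9).
S11: worse on defect rate (10.2 vs 9.2).
S12: worse on defect rate (10.9 vs 9.2).
No option is at least as good as S1 on every objective and strictly better on one.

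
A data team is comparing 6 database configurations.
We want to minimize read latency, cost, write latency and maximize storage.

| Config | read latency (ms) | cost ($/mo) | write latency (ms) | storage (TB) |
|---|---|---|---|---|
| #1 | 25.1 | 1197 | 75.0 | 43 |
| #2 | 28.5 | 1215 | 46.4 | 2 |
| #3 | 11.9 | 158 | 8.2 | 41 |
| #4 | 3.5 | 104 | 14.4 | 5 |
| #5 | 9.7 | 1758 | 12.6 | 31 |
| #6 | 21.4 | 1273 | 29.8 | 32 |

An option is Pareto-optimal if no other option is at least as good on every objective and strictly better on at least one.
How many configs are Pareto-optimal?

4

#1: not dominated (best storage).
#2: dominated by #3 (read latency 11.9≤28.5, cost 158≤1215, write latency 8.2≤46.4, storage 41≥2).
#3: not dominated (best write latency).
#4: not dominated (best read latency).
#5: not dominated.
#6: dominated by #3 (read latency 11.9≤21.4, cost 158≤1273, write latency 8.2≤29.8, storage 41≥32).
Pareto-optimal: #1, #3, #4, #5 → 4.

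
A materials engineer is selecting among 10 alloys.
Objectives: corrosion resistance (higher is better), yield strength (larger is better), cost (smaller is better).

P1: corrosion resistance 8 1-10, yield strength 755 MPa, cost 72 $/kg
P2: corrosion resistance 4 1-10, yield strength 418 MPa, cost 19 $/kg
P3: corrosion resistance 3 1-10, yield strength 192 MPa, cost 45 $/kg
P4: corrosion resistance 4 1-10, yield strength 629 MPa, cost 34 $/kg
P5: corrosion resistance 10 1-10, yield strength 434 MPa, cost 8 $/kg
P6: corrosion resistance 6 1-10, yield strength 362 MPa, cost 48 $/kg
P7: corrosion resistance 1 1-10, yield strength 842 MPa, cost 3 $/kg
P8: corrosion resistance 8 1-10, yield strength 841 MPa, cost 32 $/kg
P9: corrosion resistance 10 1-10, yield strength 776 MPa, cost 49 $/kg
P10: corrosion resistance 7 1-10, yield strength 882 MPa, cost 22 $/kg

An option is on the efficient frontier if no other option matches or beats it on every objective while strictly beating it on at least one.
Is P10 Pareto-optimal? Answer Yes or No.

Yes

P1: worse on yield strength (755 vs 882).
P2: worse on corrosion resistance (4 vs 7).
P3: worse on corrosion resistance (3 vs 7).
P4: worse on corrosion resistance (4 vs 7).
P5: worse on yield strength (434 vs 882).
P6: worse on corrosion resistance (6 vs 7).
P7: worse on corrosion resistance (1 vs 7).
P8: worse on yield strength (841 vs 882).
P9: worse on yield strength (776 vs 882).
No option is at least as good as P10 on every objective and strictly better on one.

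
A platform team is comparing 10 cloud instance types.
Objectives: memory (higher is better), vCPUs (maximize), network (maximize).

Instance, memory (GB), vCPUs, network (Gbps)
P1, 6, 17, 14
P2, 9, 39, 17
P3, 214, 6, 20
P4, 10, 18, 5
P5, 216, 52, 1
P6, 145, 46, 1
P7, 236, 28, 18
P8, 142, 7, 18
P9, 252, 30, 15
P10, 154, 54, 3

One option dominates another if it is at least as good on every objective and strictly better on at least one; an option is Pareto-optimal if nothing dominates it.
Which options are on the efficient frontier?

P2, P3, P5, P7, P9, P10

P1: dominated by P2 (memory 9≥6, vCPUs 39≥17, network 17≥14).
P2: not dominated.
P3: not dominated (best network).
P4: dominated by P7 (memory 236≥10, vCPUs 28≥18, network 18≥5).
P5: not dominated.
P6: dominated by P5 (memory 216≥145, vCPUs 52≥46, network 1≥1).
P7: not dominated.
P8: dominated by P7 (memory 236≥142, vCPUs 28≥7, network 18≥18).
P9: not dominated (best memory).
P10: not dominated (best vCPUs).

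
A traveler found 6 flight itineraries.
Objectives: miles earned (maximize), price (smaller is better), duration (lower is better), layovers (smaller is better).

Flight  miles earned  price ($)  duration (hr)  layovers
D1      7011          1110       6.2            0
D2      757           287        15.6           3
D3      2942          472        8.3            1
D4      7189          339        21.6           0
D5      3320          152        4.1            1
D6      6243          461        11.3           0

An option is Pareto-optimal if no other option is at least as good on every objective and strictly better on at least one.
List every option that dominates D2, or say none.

D5

D5: miles earned 3320≥757, price 152≤287, duration 4.1≤15.6, layovers 1≤3 — dominates D2.
Others (D1, D3, D4, D6) are each worse than D2 on at least one objective.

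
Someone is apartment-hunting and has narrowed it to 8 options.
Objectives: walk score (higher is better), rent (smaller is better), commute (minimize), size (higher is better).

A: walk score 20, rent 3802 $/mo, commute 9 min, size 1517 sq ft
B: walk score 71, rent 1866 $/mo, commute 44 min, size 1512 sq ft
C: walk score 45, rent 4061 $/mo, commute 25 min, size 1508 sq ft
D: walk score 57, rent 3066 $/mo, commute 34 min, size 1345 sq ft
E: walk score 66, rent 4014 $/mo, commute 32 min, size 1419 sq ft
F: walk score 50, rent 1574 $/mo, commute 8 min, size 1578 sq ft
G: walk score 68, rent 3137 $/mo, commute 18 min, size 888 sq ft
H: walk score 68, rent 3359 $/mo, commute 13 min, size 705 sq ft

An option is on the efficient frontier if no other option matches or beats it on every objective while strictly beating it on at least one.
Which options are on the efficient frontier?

B, D, E, F, G, H

A: dominated by F (walk score 50≥20, rent 1574≤3802, commute 8≤9, size 1578≥1517).
B: not dominated (best walk score).
C: dominated by F (walk score 50≥45, rent 1574≤4061, commute 8≤25, size 1578≥1508).
D: not dominated.
E: not dominated.
F: not dominated (best rent).
G: not dominated.
H: not dominated.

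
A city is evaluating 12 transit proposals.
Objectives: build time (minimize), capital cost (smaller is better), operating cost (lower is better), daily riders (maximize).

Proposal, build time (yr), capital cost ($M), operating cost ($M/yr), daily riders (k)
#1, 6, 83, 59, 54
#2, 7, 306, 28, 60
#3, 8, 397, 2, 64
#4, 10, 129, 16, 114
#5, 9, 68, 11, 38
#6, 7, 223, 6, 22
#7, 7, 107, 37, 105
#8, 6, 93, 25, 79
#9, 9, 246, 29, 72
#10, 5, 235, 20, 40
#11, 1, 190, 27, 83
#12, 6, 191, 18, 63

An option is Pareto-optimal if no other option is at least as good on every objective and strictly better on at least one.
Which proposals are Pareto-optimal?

#1: not dominated.
#2: dominated by #8 (build time 6≤7, capital cost 93≤306, operating cost 25≤28, daily riders 79≥60).
#3: not dominated (best operating cost).
#4: not dominated (best daily riders).
#5: not dominated (best capital cost).
#6: not dominated.
#7: not dominated.
#8: not dominated.
#9: dominated by #8 (build time 6≤9, capital cost 93≤246, operating cost 25≤29, daily riders 79≥72).
#10: not dominated.
#11: not dominated (best build time).
#12: not dominated.

#1, #3, #4, #5, #6, #7, #8, #10, #11, #12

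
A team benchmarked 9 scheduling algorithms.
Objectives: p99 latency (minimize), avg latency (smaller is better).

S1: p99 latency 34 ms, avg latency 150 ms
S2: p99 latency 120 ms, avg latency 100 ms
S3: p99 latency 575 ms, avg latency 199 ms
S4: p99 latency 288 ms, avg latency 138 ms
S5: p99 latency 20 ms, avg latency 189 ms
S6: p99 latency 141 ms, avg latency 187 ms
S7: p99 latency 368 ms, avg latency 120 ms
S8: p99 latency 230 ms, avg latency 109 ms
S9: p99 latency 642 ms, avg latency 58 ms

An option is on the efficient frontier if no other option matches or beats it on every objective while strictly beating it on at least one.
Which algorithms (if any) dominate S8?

S2: p99 latency 120≤230, avg latency 100≤109 — dominates S8.
Others (S1, S3, S4, S5, S6, S7, S9) are each worse than S8 on at least one objective.

S2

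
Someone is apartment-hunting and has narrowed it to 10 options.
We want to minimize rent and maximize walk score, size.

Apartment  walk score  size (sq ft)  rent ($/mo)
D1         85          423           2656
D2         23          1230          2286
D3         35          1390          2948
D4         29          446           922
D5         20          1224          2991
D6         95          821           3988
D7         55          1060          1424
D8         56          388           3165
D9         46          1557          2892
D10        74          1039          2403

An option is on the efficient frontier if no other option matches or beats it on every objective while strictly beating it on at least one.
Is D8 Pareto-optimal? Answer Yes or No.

No

D1 vs D8: walk score 85≥56, size 423≥388, rent 2656≤3165 — D1 is at least as good on every objective and strictly better on at least one, so D1 dominates D8.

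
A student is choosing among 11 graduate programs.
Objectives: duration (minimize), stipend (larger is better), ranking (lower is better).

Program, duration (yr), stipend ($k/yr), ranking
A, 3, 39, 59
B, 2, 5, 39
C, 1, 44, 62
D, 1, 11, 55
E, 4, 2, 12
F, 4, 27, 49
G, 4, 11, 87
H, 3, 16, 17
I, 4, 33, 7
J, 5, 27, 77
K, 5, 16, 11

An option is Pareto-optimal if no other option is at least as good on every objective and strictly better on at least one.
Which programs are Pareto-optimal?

A: not dominated.
B: not dominated.
C: not dominated (best stipend).
D: not dominated.
E: dominated by I (duration 4≤4, stipend 33≥2, ranking 7≤12).
F: dominated by I (duration 4≤4, stipend 33≥27, ranking 7≤49).
G: dominated by A (duration 3≤4, stipend 39≥11, ranking 59≤87).
H: not dominated.
I: not dominated (best ranking).
J: dominated by A (duration 3≤5, stipend 39≥27, ranking 59≤77).
K: dominated by I (duration 4≤5, stipend 33≥16, ranking 7≤11).

A, B, C, D, H, I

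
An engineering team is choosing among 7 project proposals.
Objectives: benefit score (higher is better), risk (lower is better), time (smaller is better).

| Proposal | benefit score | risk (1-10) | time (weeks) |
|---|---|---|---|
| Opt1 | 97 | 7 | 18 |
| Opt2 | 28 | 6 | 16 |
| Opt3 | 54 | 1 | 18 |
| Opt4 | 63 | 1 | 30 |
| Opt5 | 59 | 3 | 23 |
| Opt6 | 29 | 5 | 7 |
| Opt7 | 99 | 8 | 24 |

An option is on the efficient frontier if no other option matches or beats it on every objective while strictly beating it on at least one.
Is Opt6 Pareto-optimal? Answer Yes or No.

Opt1: worse on risk (7 vs 5).
Opt2: worse on benefit score (28 vs 29).
Opt3: worse on time (18 vs 7).
Opt4: worse on time (30 vs 7).
Opt5: worse on time (23 vs 7).
Opt7: worse on risk (8 vs 5).
No option is at least as good as Opt6 on every objective and strictly better on one.

Yes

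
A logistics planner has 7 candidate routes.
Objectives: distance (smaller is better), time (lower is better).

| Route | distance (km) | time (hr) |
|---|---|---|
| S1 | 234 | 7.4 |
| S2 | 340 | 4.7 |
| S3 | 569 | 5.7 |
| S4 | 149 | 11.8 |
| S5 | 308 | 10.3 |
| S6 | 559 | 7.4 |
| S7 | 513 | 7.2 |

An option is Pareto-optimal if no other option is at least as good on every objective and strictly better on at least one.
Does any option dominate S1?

S2: worse on distance (340 vs 234).
S3: worse on distance (569 vs 234).
S4: worse on time (11.8 vs 7.4).
S5: worse on distance (308 vs 234).
S6: worse on distance (559 vs 234).
S7: worse on distance (513 vs 234).
No option is at least as good as S1 on every objective and strictly better on one.

No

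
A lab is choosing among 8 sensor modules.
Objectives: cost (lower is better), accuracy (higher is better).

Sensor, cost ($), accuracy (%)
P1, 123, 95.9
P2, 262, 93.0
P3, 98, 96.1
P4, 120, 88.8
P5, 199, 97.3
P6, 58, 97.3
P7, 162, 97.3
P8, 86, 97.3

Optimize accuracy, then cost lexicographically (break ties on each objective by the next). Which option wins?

P6

First maximize accuracy: best is 97.3, kept {P5, P6, P7, P8}.
Then minimize cost: best is 58, kept {P6}.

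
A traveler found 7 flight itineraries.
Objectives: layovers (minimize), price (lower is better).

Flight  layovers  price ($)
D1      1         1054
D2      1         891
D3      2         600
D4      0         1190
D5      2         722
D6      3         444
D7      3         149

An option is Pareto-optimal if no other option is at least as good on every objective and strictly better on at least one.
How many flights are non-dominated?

4

D1: dominated by D2 (layovers 1≤1, price 891≤1054).
D2: not dominated.
D3: not dominated.
D4: not dominated (best layovers).
D5: dominated by D3 (layovers 2≤2, price 600≤722).
D6: dominated by D7 (layovers 3≤3, price 149≤444).
D7: not dominated (best price).
Pareto-optimal: D2, D3, D4, D7 → 4.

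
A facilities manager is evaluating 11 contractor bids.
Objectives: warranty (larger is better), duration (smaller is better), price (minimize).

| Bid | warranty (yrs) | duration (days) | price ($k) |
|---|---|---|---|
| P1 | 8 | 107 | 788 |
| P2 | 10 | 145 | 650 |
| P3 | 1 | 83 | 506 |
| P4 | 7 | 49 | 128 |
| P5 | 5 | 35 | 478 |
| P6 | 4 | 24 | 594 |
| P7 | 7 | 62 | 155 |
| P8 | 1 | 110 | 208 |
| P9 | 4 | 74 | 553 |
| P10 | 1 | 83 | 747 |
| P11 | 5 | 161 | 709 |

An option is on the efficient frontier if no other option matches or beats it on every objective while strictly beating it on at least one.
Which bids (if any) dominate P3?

P4: warranty 7≥1, duration 49≤83, price 128≤506 — dominates P3.
P5: warranty 5≥1, duration 35≤83, price 478≤506 — dominates P3.
P7: warranty 7≥1, duration 62≤83, price 155≤506 — dominates P3.
Others (P1, P2, P6, P8, P9, P10, P11) are each worse than P3 on at least one objective.

P4, P5, P7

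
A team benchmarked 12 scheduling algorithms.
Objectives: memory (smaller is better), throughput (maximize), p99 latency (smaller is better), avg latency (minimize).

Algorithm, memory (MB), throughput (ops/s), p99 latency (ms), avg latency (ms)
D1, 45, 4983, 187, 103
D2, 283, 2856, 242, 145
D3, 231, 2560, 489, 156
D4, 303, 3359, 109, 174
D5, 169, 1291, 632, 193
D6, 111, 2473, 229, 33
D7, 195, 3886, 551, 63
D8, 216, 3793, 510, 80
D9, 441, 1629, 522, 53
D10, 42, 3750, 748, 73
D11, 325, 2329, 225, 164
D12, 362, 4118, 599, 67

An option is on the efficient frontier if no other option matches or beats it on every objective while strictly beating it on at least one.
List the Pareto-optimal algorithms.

D1, D4, D6, D7, D8, D10, D12

D1: not dominated (best throughput).
D2: dominated by D1 (memory 45≤283, throughput 4983≥2856, p99 latency 187≤242, avg latency 103≤145).
D3: dominated by D1 (memory 45≤231, throughput 4983≥2560, p99 latency 187≤489, avg latency 103≤156).
D4: not dominated (best p99 latency).
D5: dominated by D1 (memory 45≤169, throughput 4983≥1291, p99 latency 187≤632, avg latency 103≤193).
D6: not dominated (best avg latency).
D7: not dominated.
D8: not dominated.
D9: dominated by D6 (memory 111≤441, throughput 2473≥1629, p99 latency 229≤522, avg latency 33≤53).
D10: not dominated (best memory).
D11: dominated by D1 (memory 45≤325, throughput 4983≥2329, p99 latency 187≤225, avg latency 103≤164).
D12: not dominated.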